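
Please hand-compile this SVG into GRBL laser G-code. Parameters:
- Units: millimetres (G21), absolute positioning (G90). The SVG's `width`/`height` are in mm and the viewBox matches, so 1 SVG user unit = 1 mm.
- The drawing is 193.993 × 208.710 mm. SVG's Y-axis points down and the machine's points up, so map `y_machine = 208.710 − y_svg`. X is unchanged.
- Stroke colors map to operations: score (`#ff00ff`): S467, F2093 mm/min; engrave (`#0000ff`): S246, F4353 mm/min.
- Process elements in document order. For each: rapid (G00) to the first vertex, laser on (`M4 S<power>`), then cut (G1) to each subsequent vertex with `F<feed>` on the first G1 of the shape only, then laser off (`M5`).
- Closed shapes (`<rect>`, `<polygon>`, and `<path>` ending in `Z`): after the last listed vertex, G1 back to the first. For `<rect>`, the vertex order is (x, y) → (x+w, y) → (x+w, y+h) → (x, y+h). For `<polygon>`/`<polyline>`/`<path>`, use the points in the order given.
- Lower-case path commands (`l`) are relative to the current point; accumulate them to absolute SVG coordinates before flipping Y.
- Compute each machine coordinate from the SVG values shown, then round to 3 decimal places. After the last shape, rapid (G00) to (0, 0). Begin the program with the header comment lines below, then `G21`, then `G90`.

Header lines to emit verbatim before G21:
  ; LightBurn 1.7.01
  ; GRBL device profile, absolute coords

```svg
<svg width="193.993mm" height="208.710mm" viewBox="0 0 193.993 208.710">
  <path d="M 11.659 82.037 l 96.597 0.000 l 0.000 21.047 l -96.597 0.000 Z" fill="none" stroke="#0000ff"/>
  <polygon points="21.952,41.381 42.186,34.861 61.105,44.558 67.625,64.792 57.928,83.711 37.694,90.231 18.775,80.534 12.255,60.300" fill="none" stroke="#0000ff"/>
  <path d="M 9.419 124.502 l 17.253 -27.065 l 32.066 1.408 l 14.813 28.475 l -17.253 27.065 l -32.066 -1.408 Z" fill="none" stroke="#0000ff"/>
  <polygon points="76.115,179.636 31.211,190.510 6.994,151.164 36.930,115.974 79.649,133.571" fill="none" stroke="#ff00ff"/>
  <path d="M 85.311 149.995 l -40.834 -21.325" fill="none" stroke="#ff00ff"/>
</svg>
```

Since the viewBox matches the mm dimensions, user units are millimetres directly. The only transform is the Y-flip y_m = 208.710 − y_svg.

Shape 1 is a rectangle drawn with `<path>`. Its stroke #0000ff means engrave at S246, F4353. After flipping Y the toolpath is (11.659,126.673) → (108.256,126.673) → (108.256,105.626) → (11.659,105.626) → (11.659,126.673), returning to the start.

Shape 2 is a regular polygon drawn with `<polygon>`. Its stroke #0000ff means engrave at S246, F4353. After flipping Y the toolpath is (21.952,167.329) → (42.186,173.849) → (61.105,164.152) → (67.625,143.918) → (57.928,124.999) → (37.694,118.479) → (18.775,128.176) → (12.255,148.410) → (21.952,167.329), returning to the start.

Shape 3 is a regular polygon drawn with `<path>`. Its stroke #0000ff means engrave at S246, F4353. After flipping Y the toolpath is (9.419,84.208) → (26.672,111.273) → (58.738,109.865) → (73.551,81.390) → (56.298,54.325) → (24.232,55.733) → (9.419,84.208), returning to the start.

Shape 4 is a regular polygon drawn with `<polygon>`. Its stroke #ff00ff means score at S467, F2093. After flipping Y the toolpath is (76.115,29.074) → (31.211,18.200) → (6.994,57.546) → (36.930,92.736) → (79.649,75.139) → (76.115,29.074), returning to the start.

Shape 5 is a line segment drawn with `<path>`. Its stroke #ff00ff means score at S467, F2093. After flipping Y the toolpath is (85.311,58.715) → (44.477,80.040).

; LightBurn 1.7.01
; GRBL device profile, absolute coords
G21
G90
G00 X11.659 Y126.673
M4 S246
G1 X108.256 Y126.673 F4353
G1 X108.256 Y105.626
G1 X11.659 Y105.626
G1 X11.659 Y126.673
M5
G00 X21.952 Y167.329
M4 S246
G1 X42.186 Y173.849 F4353
G1 X61.105 Y164.152
G1 X67.625 Y143.918
G1 X57.928 Y124.999
G1 X37.694 Y118.479
G1 X18.775 Y128.176
G1 X12.255 Y148.410
G1 X21.952 Y167.329
M5
G00 X9.419 Y84.208
M4 S246
G1 X26.672 Y111.273 F4353
G1 X58.738 Y109.865
G1 X73.551 Y81.390
G1 X56.298 Y54.325
G1 X24.232 Y55.733
G1 X9.419 Y84.208
M5
G00 X76.115 Y29.074
M4 S467
G1 X31.211 Y18.200 F2093
G1 X6.994 Y57.546
G1 X36.930 Y92.736
G1 X79.649 Y75.139
G1 X76.115 Y29.074
M5
G00 X85.311 Y58.715
M4 S467
G1 X44.477 Y80.040 F2093
M5
G00 X0.000 Y0.000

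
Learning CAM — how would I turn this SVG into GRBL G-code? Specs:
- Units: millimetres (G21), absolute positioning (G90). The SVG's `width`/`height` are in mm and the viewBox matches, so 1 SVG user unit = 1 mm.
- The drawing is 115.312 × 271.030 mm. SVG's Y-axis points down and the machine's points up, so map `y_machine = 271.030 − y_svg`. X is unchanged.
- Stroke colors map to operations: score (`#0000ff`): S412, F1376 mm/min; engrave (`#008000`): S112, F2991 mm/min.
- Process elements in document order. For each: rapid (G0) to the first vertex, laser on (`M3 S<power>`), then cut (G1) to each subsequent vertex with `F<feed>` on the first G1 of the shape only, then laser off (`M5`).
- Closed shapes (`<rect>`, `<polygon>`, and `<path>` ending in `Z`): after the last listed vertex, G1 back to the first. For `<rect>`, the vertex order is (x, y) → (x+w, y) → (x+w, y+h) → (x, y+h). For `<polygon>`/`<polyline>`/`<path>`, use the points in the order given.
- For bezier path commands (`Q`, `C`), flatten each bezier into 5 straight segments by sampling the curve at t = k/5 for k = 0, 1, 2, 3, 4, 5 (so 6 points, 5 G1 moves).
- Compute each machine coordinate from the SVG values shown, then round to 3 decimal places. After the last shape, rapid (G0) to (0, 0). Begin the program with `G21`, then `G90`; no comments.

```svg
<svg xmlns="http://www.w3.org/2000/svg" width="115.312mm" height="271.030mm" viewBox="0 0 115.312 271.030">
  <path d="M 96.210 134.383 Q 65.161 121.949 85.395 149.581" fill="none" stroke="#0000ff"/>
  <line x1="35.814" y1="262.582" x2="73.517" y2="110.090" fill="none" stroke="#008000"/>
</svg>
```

1 u = 1 mm; y_m = 271.030 − y.

[1] `<path>` quadratic bezier, #0000ff→score S412 F1376: (96.210,136.647) → (85.842,140.018) → (79.576,140.184) → (77.413,137.144) → (79.353,130.899) → (85.395,121.449)

[2] `<line>` line segment, #008000→engrave S112 F2991: (35.814,8.448) → (73.517,160.940)

G21
G90
G0 X96.210 Y136.647
M3 S412
G1 X85.842 Y140.018 F1376
G1 X79.576 Y140.184
G1 X77.413 Y137.144
G1 X79.353 Y130.899
G1 X85.395 Y121.449
M5
G0 X35.814 Y8.448
M3 S112
G1 X73.517 Y160.940 F2991
M5
G0 X0.000 Y0.000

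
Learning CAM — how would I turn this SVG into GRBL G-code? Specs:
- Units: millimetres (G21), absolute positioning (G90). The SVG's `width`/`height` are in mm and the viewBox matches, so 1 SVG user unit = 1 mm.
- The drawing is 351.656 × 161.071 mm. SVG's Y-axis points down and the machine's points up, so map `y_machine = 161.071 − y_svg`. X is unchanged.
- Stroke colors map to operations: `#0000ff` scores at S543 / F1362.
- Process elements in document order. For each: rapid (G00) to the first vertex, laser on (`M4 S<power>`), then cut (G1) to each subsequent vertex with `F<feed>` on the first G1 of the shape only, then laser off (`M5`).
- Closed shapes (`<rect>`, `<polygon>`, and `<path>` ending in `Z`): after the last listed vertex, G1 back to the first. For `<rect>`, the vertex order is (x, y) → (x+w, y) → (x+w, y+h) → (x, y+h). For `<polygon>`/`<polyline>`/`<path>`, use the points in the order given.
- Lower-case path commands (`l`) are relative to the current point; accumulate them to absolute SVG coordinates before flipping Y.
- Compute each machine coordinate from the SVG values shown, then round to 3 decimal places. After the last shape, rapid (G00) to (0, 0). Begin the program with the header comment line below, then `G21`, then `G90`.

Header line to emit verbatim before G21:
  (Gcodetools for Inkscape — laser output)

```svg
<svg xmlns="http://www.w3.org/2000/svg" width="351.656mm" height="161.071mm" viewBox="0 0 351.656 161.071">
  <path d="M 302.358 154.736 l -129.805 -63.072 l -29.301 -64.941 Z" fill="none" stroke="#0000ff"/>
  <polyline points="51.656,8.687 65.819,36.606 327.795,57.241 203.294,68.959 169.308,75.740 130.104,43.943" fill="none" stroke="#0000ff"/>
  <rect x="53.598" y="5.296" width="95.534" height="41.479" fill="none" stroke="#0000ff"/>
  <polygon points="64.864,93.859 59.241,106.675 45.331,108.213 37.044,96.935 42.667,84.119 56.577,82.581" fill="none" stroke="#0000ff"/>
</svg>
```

Since the viewBox matches the mm dimensions, user units are millimetres directly. The only transform is the Y-flip y_m = 161.071 − y_svg.

Shape 1 is a closed polygon drawn with `<path>`. Its stroke #0000ff means score at S543, F1362. After flipping Y the toolpath is (302.358,6.335) → (172.553,69.407) → (143.252,134.348) → (302.358,6.335), returning to the start.

Shape 2 is a open polyline drawn with `<polyline>`. Its stroke #0000ff means score at S543, F1362. After flipping Y the toolpath is (51.656,152.384) → (65.819,124.465) → (327.795,103.830) → (203.294,92.112) → (169.308,85.331) → (130.104,117.128).

Shape 3 is a rectangle drawn with `<rect>`. Its stroke #0000ff means score at S543, F1362. After flipping Y the toolpath is (53.598,155.775) → (149.132,155.775) → (149.132,114.296) → (53.598,114.296) → (53.598,155.775), returning to the start.

Shape 4 is a regular polygon drawn with `<polygon>`. Its stroke #0000ff means score at S543, F1362. After flipping Y the toolpath is (64.864,67.212) → (59.241,54.396) → (45.331,52.858) → (37.044,64.136) → (42.667,76.952) → (56.577,78.490) → (64.864,67.212), returning to the start.

(Gcodetools for Inkscape — laser output)
G21
G90
G00 X302.358 Y6.335
M4 S543
G1 X172.553 Y69.407 F1362
G1 X143.252 Y134.348
G1 X302.358 Y6.335
M5
G00 X51.656 Y152.384
M4 S543
G1 X65.819 Y124.465 F1362
G1 X327.795 Y103.830
G1 X203.294 Y92.112
G1 X169.308 Y85.331
G1 X130.104 Y117.128
M5
G00 X53.598 Y155.775
M4 S543
G1 X149.132 Y155.775 F1362
G1 X149.132 Y114.296
G1 X53.598 Y114.296
G1 X53.598 Y155.775
M5
G00 X64.864 Y67.212
M4 S543
G1 X59.241 Y54.396 F1362
G1 X45.331 Y52.858
G1 X37.044 Y64.136
G1 X42.667 Y76.952
G1 X56.577 Y78.490
G1 X64.864 Y67.212
M5
G00 X0.000 Y0.000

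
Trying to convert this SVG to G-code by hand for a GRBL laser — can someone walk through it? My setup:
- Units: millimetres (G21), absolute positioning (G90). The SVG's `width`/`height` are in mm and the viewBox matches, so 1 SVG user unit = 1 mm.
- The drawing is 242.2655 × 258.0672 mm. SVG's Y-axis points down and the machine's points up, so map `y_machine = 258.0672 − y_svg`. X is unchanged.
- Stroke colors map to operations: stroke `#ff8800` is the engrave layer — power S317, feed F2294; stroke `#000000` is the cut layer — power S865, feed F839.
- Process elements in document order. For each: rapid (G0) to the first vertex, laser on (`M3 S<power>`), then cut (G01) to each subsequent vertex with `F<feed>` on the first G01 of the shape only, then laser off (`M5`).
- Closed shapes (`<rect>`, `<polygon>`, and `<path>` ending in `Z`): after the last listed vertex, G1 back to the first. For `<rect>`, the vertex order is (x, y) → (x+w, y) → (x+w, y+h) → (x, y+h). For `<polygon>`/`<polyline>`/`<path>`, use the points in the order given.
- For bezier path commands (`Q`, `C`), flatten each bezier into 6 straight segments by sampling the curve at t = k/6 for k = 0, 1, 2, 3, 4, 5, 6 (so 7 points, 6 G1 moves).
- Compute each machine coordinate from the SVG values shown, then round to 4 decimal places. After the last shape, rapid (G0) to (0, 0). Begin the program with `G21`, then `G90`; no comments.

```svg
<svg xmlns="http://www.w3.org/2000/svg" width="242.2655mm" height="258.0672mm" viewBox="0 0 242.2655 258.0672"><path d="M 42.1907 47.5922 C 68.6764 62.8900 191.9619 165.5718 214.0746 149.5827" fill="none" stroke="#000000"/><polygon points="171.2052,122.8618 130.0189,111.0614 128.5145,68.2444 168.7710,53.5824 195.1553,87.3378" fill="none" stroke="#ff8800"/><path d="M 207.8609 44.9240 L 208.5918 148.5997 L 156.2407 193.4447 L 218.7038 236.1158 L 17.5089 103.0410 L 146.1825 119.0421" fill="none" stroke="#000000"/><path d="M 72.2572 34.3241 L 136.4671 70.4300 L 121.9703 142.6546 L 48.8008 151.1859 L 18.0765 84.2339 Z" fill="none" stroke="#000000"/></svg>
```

Since the viewBox matches the mm dimensions, user units are millimetres directly. The only transform is the Y-flip y_m = 258.0672 − y_svg.

Shape 1 is a cubic bezier drawn with `<path>`. Its stroke #000000 means cut at S865, F839. After flipping Y the toolpath is (42.1907,210.4750) → (62.5837,196.4981) → (93.6107,173.6809) → (129.7725,147.7472) → (165.5700,124.4207) → (195.5037,109.4252) → (214.0746,108.4845).

Shape 2 is a regular polygon drawn with `<polygon>`. Its stroke #ff8800 means engrave at S317, F2294. After flipping Y the toolpath is (171.2052,135.2054) → (130.0189,147.0058) → (128.5145,189.8228) → (168.7710,204.4848) → (195.1553,170.7294) → (171.2052,135.2054), returning to the start.

Shape 3 is a open polyline drawn with `<path>`. Its stroke #000000 means cut at S865, F839. After flipping Y the toolpath is (207.8609,213.1432) → (208.5918,109.4675) → (156.2407,64.6225) → (218.7038,21.9514) → (17.5089,155.0262) → (146.1825,139.0251).

Shape 4 is a regular polygon drawn with `<path>`. Its stroke #000000 means cut at S865, F839. After flipping Y the toolpath is (72.2572,223.7431) → (136.4671,187.6372) → (121.9703,115.4126) → (48.8008,106.8813) → (18.0765,173.8333) → (72.2572,223.7431), returning to the start.

G21
G90
G0 X42.1907 Y210.4750
M3 S865
G01 X62.5837 Y196.4981 F839
G01 X93.6107 Y173.6809
G01 X129.7725 Y147.7472
G01 X165.5700 Y124.4207
G01 X195.5037 Y109.4252
G01 X214.0746 Y108.4845
M5
G0 X171.2052 Y135.2054
M3 S317
G01 X130.0189 Y147.0058 F2294
G01 X128.5145 Y189.8228
G01 X168.7710 Y204.4848
G01 X195.1553 Y170.7294
G01 X171.2052 Y135.2054
M5
G0 X207.8609 Y213.1432
M3 S865
G01 X208.5918 Y109.4675 F839
G01 X156.2407 Y64.6225
G01 X218.7038 Y21.9514
G01 X17.5089 Y155.0262
G01 X146.1825 Y139.0251
M5
G0 X72.2572 Y223.7431
M3 S865
G01 X136.4671 Y187.6372 F839
G01 X121.9703 Y115.4126
G01 X48.8008 Y106.8813
G01 X18.0765 Y173.8333
G01 X72.2572 Y223.7431
M5
G0 X0.0000 Y0.0000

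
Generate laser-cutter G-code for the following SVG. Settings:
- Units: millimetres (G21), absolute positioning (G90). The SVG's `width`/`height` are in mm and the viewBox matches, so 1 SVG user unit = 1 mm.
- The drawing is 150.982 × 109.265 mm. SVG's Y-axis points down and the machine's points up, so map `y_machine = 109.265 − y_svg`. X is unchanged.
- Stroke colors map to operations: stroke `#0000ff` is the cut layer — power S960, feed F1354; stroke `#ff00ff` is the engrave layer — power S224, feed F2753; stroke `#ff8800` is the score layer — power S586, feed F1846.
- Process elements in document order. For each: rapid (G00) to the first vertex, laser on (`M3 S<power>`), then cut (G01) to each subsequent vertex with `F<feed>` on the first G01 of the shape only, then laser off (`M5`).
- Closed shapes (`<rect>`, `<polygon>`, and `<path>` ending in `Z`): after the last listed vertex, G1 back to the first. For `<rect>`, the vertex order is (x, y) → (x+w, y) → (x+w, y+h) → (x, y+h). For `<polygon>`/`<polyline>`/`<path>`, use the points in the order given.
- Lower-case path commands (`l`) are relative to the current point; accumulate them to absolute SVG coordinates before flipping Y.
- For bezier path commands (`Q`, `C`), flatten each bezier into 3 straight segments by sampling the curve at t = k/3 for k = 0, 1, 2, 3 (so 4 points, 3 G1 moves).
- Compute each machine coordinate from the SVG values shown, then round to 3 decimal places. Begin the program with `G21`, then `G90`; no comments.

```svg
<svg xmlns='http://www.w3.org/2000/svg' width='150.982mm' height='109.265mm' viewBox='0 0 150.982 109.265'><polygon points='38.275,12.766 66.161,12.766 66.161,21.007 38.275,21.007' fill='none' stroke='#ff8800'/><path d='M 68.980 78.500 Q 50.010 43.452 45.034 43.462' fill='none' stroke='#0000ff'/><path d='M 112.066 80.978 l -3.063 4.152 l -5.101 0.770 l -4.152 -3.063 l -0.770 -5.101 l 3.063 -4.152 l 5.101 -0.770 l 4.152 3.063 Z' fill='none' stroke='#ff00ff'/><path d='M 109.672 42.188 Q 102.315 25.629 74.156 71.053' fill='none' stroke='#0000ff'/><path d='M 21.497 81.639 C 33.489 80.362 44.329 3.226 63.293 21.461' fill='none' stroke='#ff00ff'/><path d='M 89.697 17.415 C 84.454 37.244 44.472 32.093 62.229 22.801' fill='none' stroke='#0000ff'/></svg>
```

G21
G90
G00 X38.275 Y96.499
M3 S586
G01 X66.161 Y96.499 F1846
G01 X66.161 Y88.258
G01 X38.275 Y88.258
G01 X38.275 Y96.499
M5
G00 X68.980 Y30.765
M3 S960
G01 X57.888 Y50.235 F1354
G01 X49.906 Y61.914
G01 X45.034 Y65.803
M5
G00 X112.066 Y28.287
M3 S224
G01 X109.003 Y24.135 F2753
G01 X103.902 Y23.365
G01 X99.750 Y26.428
G01 X98.980 Y31.529
G01 X102.043 Y35.681
G01 X107.144 Y36.451
G01 X111.296 Y33.388
G01 X112.066 Y28.287
M5
G00 X109.672 Y67.077
M3 S960
G01 X102.456 Y71.229 F1354
G01 X90.617 Y61.608
G01 X74.156 Y38.212
M5
G00 X21.497 Y27.626
M3 S224
G01 X33.449 Y47.847 F2753
G01 X46.693 Y80.591
G01 X63.293 Y87.804
M5
G00 X89.697 Y91.850
M3 S960
G01 X76.299 Y79.576 F1354
G01 X60.293 Y79.324
G01 X62.229 Y86.464
M5

Since the viewBox matches the mm dimensions, user units are millimetres directly. The only transform is the Y-flip y_m = 109.265 − y_svg.

Shape 1 is a rectangle drawn with `<polygon>`. Its stroke #ff8800 means score at S586, F1846. After flipping Y the toolpath is (38.275,96.499) → (66.161,96.499) → (66.161,88.258) → (38.275,88.258) → (38.275,96.499), returning to the start.

Shape 2 is a quadratic bezier drawn with `<path>`. Its stroke #0000ff means cut at S960, F1354. After flipping Y the toolpath is (68.980,30.765) → (57.888,50.235) → (49.906,61.914) → (45.034,65.803).

Shape 3 is a regular polygon drawn with `<path>`. Its stroke #ff00ff means engrave at S224, F2753. After flipping Y the toolpath is (112.066,28.287) → (109.003,24.135) → (103.902,23.365) → (99.750,26.428) → (98.980,31.529) → (102.043,35.681) → (107.144,36.451) → (111.296,33.388) → (112.066,28.287), returning to the start.

Shape 4 is a quadratic bezier drawn with `<path>`. Its stroke #0000ff means cut at S960, F1354. After flipping Y the toolpath is (109.672,67.077) → (102.456,71.229) → (90.617,61.608) → (74.156,38.212).

Shape 5 is a cubic bezier drawn with `<path>`. Its stroke #ff00ff means engrave at S224, F2753. After flipping Y the toolpath is (21.497,27.626) → (33.449,47.847) → (46.693,80.591) → (63.293,87.804).

Shape 6 is a cubic bezier drawn with `<path>`. Its stroke #0000ff means cut at S960, F1354. After flipping Y the toolpath is (89.697,91.850) → (76.299,79.576) → (60.293,79.324) → (62.229,86.464).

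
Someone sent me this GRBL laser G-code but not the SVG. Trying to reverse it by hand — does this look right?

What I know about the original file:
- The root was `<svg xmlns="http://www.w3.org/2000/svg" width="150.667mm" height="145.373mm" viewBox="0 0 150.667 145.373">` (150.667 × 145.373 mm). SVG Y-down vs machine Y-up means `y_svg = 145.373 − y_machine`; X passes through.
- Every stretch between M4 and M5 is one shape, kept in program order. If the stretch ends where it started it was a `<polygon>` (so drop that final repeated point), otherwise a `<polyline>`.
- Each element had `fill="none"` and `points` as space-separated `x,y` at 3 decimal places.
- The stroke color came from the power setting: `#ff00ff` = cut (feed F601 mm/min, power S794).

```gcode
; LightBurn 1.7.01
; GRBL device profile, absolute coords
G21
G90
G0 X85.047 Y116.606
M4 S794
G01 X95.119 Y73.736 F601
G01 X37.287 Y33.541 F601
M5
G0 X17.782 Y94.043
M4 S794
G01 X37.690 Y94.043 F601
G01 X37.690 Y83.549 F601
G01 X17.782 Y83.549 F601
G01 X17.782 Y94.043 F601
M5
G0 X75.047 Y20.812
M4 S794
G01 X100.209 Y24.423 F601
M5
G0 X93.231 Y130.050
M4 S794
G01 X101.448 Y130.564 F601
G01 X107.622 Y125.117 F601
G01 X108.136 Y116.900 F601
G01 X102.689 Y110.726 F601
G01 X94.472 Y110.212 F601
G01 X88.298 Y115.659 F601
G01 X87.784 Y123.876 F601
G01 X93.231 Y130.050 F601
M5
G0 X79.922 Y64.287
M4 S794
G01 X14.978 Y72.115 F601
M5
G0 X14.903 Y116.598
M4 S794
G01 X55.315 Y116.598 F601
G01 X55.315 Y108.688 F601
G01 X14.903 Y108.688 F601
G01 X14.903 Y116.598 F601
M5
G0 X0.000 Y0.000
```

Each laser-on run becomes one SVG element. Flip Y back into SVG space with y_svg = 145.373 − y_machine. Every run uses S794, so all elements get stroke `#ff00ff` (cut).

Run 1: The run is open, so emit a `<polyline>` with points (Y-flipped): 85.047,28.767 95.119,71.637 37.287,111.832.

Run 2: The run returns to its start, so emit a `<polygon>` with points (Y-flipped): 17.782,51.330 37.690,51.330 37.690,61.824 17.782,61.824.

Run 3: The run is open, so emit a `<polyline>` with points (Y-flipped): 75.047,124.561 100.209,120.950.

Run 4: The run returns to its start, so emit a `<polygon>` with points (Y-flipped): 93.231,15.323 101.448,14.809 107.622,20.256 108.136,28.473 102.689,34.647 94.472,35.161 88.298,29.714 87.784,21.497.

Run 5: The run is open, so emit a `<polyline>` with points (Y-flipped): 79.922,81.086 14.978,73.258.

Run 6: The run returns to its start, so emit a `<polygon>` with points (Y-flipped): 14.903,28.775 55.315,28.775 55.315,36.685 14.903,36.685.

<svg xmlns="http://www.w3.org/2000/svg" width="150.667mm" height="145.373mm" viewBox="0 0 150.667 145.373">
  <polyline points="85.047,28.767 95.119,71.637 37.287,111.832" fill="none" stroke="#ff00ff"/>
  <polygon points="17.782,51.330 37.690,51.330 37.690,61.824 17.782,61.824" fill="none" stroke="#ff00ff"/>
  <polyline points="75.047,124.561 100.209,120.950" fill="none" stroke="#ff00ff"/>
  <polygon points="93.231,15.323 101.448,14.809 107.622,20.256 108.136,28.473 102.689,34.647 94.472,35.161 88.298,29.714 87.784,21.497" fill="none" stroke="#ff00ff"/>
  <polyline points="79.922,81.086 14.978,73.258" fill="none" stroke="#ff00ff"/>
  <polygon points="14.903,28.775 55.315,28.775 55.315,36.685 14.903,36.685" fill="none" stroke="#ff00ff"/>
</svg>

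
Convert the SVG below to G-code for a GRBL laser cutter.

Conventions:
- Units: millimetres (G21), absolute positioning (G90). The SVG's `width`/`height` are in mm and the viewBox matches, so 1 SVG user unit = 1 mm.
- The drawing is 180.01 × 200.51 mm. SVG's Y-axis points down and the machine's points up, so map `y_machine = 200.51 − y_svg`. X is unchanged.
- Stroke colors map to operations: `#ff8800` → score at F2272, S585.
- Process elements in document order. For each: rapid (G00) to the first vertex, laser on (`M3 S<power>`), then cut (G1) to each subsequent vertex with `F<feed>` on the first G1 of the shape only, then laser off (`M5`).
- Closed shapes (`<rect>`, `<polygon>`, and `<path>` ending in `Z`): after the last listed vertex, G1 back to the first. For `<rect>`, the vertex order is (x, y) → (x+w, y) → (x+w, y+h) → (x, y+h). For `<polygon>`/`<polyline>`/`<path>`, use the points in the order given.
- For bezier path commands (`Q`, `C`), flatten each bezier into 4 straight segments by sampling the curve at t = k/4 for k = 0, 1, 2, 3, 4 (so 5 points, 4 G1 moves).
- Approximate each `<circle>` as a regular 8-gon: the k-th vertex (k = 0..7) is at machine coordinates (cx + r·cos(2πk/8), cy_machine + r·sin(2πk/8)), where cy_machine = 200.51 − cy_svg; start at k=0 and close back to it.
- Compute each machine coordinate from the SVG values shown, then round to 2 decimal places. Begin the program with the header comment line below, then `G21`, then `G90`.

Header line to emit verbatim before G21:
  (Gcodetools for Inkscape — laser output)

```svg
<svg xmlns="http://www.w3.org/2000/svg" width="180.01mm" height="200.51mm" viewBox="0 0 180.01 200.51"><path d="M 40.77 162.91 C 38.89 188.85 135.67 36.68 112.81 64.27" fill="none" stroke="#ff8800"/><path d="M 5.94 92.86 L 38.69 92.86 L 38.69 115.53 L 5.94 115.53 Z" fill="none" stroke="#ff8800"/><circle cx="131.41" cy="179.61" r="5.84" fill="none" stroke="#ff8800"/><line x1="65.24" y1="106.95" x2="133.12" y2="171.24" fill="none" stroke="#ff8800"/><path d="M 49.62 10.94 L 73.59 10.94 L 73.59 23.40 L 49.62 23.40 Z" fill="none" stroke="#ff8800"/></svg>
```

viewBox `0 0 180.01 200.51` with mm width/height → 1 unit = 1 mm. Flip: y_m = 200.51 − y_svg.

**Shape 1** — `<path>` cubic bezier, stroke `#ff8800` → score (S585, F2272). Control points (SVG): P0=(40.77,162.91), P1=(38.89,188.85), P2=(135.67,36.68), P3=(112.81,64.27); sampled at t=k/4. Machine vertices: (40.77,37.60) → (54.45,45.95) → (84.66,87.54) → (110.93,128.82) → (112.81,136.24). Open path.

**Shape 2** — `<path>` rectangle, stroke `#ff8800` → score (S585, F2272). Machine vertices: (5.94,107.65) → (38.69,107.65) → (38.69,84.98) → (5.94,84.98) → (5.94,107.65). Closed: final G1 returns to the first vertex.

**Shape 3** — `<circle>` circle, stroke `#ff8800` → score (S585, F2272). Machine vertices: (137.25,20.90) → (135.54,25.03) → (131.41,26.74) → (127.28,25.03) → (125.57,20.90) → (127.28,16.77) → (131.41,15.06) → (135.54,16.77) → (137.25,20.90). Closed: final G1 returns to the first vertex.

**Shape 4** — `<line>` line segment, stroke `#ff8800` → score (S585, F2272). Machine vertices: (65.24,93.56) → (133.12,29.27). Open path.

**Shape 5** — `<path>` rectangle, stroke `#ff8800` → score (S585, F2272). Machine vertices: (49.62,189.57) → (73.59,189.57) → (73.59,177.11) → (49.62,177.11) → (49.62,189.57). Closed: final G1 returns to the first vertex.

(Gcodetools for Inkscape — laser output)
G21
G90
G00 X40.77 Y37.60
M3 S585
G1 X54.45 Y45.95 F2272
G1 X84.66 Y87.54
G1 X110.93 Y128.82
G1 X112.81 Y136.24
M5
G00 X5.94 Y107.65
M3 S585
G1 X38.69 Y107.65 F2272
G1 X38.69 Y84.98
G1 X5.94 Y84.98
G1 X5.94 Y107.65
M5
G00 X137.25 Y20.90
M3 S585
G1 X135.54 Y25.03 F2272
G1 X131.41 Y26.74
G1 X127.28 Y25.03
G1 X125.57 Y20.90
G1 X127.28 Y16.77
G1 X131.41 Y15.06
G1 X135.54 Y16.77
G1 X137.25 Y20.90
M5
G00 X65.24 Y93.56
M3 S585
G1 X133.12 Y29.27 F2272
M5
G00 X49.62 Y189.57
M3 S585
G1 X73.59 Y189.57 F2272
G1 X73.59 Y177.11
G1 X49.62 Y177.11
G1 X49.62 Y189.57
M5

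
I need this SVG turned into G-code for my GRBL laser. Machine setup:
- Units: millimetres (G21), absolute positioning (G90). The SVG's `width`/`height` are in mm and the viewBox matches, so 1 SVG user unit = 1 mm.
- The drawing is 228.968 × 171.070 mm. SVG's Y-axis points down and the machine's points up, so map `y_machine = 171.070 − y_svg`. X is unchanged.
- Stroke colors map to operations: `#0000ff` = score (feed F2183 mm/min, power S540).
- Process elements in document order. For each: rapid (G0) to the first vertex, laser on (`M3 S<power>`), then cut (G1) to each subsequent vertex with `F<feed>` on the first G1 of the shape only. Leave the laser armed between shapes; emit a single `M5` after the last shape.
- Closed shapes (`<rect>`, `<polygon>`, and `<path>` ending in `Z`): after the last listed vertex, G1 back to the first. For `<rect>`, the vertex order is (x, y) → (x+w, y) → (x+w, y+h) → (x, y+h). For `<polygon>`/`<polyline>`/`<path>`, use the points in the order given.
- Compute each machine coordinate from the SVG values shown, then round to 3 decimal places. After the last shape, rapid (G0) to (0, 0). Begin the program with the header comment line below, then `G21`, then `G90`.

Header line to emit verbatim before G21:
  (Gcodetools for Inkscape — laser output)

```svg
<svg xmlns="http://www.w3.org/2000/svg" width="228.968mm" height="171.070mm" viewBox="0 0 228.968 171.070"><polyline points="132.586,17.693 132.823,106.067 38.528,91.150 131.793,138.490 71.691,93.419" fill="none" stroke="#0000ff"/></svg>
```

viewBox `0 0 228.968 171.070` with mm width/height → 1 unit = 1 mm. Flip: y_m = 171.070 − y_svg.

**Shape 1** — `<polyline>` open polyline, stroke `#0000ff` → score (S540, F2183). Machine vertices: (132.586,153.377) → (132.823,65.003) → (38.528,79.920) → (131.793,32.580) → (71.691,77.651). Open path.

(Gcodetools for Inkscape — laser output)
G21
G90
G0 X132.586 Y153.377
M3 S540
G1 X132.823 Y65.003 F2183
G1 X38.528 Y79.920
G1 X131.793 Y32.580
G1 X71.691 Y77.651
M5
G0 X0.000 Y0.000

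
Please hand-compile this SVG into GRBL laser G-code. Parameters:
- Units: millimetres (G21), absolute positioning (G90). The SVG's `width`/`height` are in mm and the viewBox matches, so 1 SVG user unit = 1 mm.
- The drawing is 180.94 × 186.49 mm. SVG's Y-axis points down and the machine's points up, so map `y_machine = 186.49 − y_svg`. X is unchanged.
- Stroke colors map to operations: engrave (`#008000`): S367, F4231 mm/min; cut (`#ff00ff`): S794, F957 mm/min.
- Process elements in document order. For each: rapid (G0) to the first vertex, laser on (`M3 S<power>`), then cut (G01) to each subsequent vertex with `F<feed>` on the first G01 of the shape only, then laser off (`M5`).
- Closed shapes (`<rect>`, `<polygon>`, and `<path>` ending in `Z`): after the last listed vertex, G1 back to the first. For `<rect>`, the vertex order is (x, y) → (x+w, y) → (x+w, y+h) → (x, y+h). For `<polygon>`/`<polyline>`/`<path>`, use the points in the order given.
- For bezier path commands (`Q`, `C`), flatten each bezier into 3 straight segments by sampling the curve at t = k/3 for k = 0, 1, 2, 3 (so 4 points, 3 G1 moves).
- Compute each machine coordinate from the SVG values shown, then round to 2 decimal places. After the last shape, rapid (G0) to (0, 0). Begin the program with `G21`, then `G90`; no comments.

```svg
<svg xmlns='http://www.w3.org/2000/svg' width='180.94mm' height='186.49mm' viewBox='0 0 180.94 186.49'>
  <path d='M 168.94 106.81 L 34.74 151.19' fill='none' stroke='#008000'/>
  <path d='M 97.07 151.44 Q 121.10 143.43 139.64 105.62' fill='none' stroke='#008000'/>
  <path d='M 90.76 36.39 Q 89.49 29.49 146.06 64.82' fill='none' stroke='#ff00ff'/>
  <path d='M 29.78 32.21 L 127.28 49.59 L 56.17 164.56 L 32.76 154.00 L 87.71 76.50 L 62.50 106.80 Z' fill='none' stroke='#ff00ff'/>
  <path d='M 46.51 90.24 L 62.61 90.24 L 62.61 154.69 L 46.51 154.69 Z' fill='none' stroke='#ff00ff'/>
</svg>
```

G21
G90
G0 X168.94 Y79.68
M3 S367
G01 X34.74 Y35.30 F4231
M5
G0 X97.07 Y35.05
M3 S367
G01 X112.48 Y43.70 F4231
G01 X126.67 Y58.97
G01 X139.64 Y80.87
M5
G0 X90.76 Y150.10
M3 S794
G01 X96.34 Y150.01 F957
G01 X114.77 Y140.53
G01 X146.06 Y121.67
M5
G0 X29.78 Y154.28
M3 S794
G01 X127.28 Y136.90 F957
G01 X56.17 Y21.93
G01 X32.76 Y32.49
G01 X87.71 Y109.99
G01 X62.50 Y79.69
G01 X29.78 Y154.28
M5
G0 X46.51 Y96.25
M3 S794
G01 X62.61 Y96.25 F957
G01 X62.61 Y31.80
G01 X46.51 Y31.80
G01 X46.51 Y96.25
M5
G0 X0.00 Y0.00

1 u = 1 mm; y_m = 186.49 − y.

[1] `<path>` line segment, #008000→engrave S367 F4231: (168.94,79.68) → (34.74,35.30)

[2] `<path>` quadratic bezier, #008000→engrave S367 F4231: (97.07,35.05) → (112.48,43.70) → (126.67,58.97) → (139.64,80.87)

[3] `<path>` quadratic bezier, #ff00ff→cut S794 F957: (90.76,150.10) → (96.34,150.01) → (114.77,140.53) → (146.06,121.67)

[4] `<path>` closed polygon, #ff00ff→cut S794 F957: (29.78,154.28) → (127.28,136.90) → (56.17,21.93) → (32.76,32.49) → (87.71,109.99) → (62.50,79.69) → (29.78,154.28) (closed)

[5] `<path>` rectangle, #ff00ff→cut S794 F957: (46.51,96.25) → (62.61,96.25) → (62.61,31.80) → (46.51,31.80) → (46.51,96.25) (closed)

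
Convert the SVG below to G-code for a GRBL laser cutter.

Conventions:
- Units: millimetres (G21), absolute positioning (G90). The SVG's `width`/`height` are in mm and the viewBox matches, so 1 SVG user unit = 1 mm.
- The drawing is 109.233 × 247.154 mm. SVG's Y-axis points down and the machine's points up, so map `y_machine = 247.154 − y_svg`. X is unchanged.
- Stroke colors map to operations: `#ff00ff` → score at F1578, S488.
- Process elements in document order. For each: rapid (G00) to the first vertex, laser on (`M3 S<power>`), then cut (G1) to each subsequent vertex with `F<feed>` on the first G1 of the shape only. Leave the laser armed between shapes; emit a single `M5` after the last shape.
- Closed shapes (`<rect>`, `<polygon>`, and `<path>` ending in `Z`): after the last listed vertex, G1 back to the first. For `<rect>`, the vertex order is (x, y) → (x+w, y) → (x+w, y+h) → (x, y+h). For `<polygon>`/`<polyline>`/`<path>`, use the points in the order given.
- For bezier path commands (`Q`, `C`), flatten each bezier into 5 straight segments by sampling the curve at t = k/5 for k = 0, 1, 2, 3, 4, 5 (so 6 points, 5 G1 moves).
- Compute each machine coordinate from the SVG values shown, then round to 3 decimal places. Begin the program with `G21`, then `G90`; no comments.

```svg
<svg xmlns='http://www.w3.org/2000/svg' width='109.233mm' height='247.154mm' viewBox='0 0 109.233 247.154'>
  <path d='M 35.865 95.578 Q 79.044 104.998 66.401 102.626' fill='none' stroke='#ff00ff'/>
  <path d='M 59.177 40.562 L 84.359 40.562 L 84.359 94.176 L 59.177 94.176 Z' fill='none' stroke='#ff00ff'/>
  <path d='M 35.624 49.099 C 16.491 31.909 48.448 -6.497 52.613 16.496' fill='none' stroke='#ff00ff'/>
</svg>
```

viewBox `0 0 109.233 247.154` with mm width/height → 1 unit = 1 mm. Flip: y_m = 247.154 − y_svg.

**Shape 1** — `<path>` quadratic bezier, stroke `#ff00ff` → score (S488, F1578). Control points (SVG): P0=(35.865,95.578), P1=(79.044,104.998), P2=(66.401,102.626); sampled at t=k/5. Machine vertices: (35.865,151.576) → (50.904,148.280) → (61.477,145.927) → (67.584,144.517) → (69.225,144.051) → (66.401,144.528). Open path.

**Shape 2** — `<path>` rectangle, stroke `#ff00ff` → score (S488, F1578). Machine vertices: (59.177,206.592) → (84.359,206.592) → (84.359,152.978) → (59.177,152.978) → (59.177,206.592). Closed: final G1 returns to the first vertex.

**Shape 3** — `<path>` cubic bezier, stroke `#ff00ff` → score (S488, F1578). Control points (SVG): P0=(35.624,49.099), P1=(16.491,31.909), P2=(48.448,-6.497), P3=(52.613,16.496); sampled at t=k/5. Machine vertices: (35.624,198.055) → (29.644,210.254) → (32.139,223.579) → (39.323,234.065) → (47.410,237.747) → (52.613,230.658). Open path.

G21
G90
G00 X35.865 Y151.576
M3 S488
G1 X50.904 Y148.280 F1578
G1 X61.477 Y145.927
G1 X67.584 Y144.517
G1 X69.225 Y144.051
G1 X66.401 Y144.528
G00 X59.177 Y206.592
M3 S488
G1 X84.359 Y206.592 F1578
G1 X84.359 Y152.978
G1 X59.177 Y152.978
G1 X59.177 Y206.592
G00 X35.624 Y198.055
M3 S488
G1 X29.644 Y210.254 F1578
G1 X32.139 Y223.579
G1 X39.323 Y234.065
G1 X47.410 Y237.747
G1 X52.613 Y230.658
M5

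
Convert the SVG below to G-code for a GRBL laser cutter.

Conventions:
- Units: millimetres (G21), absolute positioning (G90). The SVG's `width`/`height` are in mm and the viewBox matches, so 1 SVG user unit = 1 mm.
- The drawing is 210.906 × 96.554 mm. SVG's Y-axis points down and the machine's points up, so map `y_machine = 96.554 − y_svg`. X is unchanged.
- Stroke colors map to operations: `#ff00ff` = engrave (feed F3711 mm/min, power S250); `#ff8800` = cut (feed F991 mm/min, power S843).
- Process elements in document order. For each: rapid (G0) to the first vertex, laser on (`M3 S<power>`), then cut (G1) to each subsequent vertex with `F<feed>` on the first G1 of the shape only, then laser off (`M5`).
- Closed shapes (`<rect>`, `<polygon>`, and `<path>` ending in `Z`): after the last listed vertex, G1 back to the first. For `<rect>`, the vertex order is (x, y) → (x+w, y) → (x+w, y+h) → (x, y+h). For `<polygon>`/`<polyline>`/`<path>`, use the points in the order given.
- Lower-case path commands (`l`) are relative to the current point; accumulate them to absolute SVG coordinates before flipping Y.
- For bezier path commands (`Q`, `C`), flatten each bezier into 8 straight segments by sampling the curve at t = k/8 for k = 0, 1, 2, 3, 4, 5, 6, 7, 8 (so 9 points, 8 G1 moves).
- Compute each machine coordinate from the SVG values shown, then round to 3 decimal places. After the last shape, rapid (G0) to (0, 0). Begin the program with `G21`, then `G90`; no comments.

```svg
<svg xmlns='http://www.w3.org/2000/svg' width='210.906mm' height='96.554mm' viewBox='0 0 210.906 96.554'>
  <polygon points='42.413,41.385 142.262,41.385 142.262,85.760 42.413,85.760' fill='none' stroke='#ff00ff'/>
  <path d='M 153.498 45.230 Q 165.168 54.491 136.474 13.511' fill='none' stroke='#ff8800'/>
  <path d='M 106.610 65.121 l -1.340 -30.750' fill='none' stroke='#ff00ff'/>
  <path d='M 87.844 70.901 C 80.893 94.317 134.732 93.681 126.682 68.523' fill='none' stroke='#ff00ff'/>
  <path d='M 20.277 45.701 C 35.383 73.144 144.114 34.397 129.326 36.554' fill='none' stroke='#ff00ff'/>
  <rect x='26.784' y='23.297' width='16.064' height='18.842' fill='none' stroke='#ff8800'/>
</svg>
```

G21
G90
G0 X42.413 Y55.169
M3 S250
G1 X142.262 Y55.169 F3711
G1 X142.262 Y10.794
G1 X42.413 Y10.794
G1 X42.413 Y55.169
M5
G0 X153.498 Y51.324
M3 S843
G1 X155.785 Y49.794 F991
G1 X156.810 Y49.834
G1 X156.574 Y51.443
G1 X155.077 Y54.623
G1 X152.318 Y59.373
G1 X148.298 Y65.693
G1 X143.017 Y73.583
G1 X136.474 Y83.043
M5
G0 X106.610 Y31.433
M3 S250
G1 X105.270 Y62.183 F3711
M5
G0 X87.844 Y25.653
M3 S250
G1 X87.847 Y18.000 F3711
G1 X92.112 Y12.608
G1 X99.201 Y9.482
G1 X107.675 Y8.627
G1 X116.098 Y10.049
G1 X123.032 Y13.753
G1 X127.039 Y19.745
G1 X126.682 Y28.031
M5
G0 X20.277 Y50.853
M3 S250
G1 X29.906 Y43.455 F3711
G1 X45.768 Y41.008
G1 X65.318 Y42.256
G1 X86.012 Y45.944
G1 X105.304 Y50.818
G1 X120.650 Y55.622
G1 X129.506 Y59.101
G1 X129.326 Y60.000
M5
G0 X26.784 Y73.257
M3 S843
G1 X42.848 Y73.257 F991
G1 X42.848 Y54.415
G1 X26.784 Y54.415
G1 X26.784 Y73.257
M5
G0 X0.000 Y0.000

1 u = 1 mm; y_m = 96.554 − y.

[1] `<polygon>` rectangle, #ff00ff→engrave S250 F3711: (42.413,55.169) → (142.262,55.169) → (142.262,10.794) → (42.413,10.794) → (42.413,55.169) (closed)

[2] `<path>` quadratic bezier, #ff8800→cut S843 F991: (153.498,51.324) → (155.785,49.794) → (156.810,49.834) → (156.574,51.443) → (155.077,54.623) → (152.318,59.373) → (148.298,65.693) → (143.017,73.583) → (136.474,83.043)

[3] `<path>` line segment, #ff00ff→engrave S250 F3711: (106.610,31.433) → (105.270,62.183)

[4] `<path>` cubic bezier, #ff00ff→engrave S250 F3711: (87.844,25.653) → (87.847,18.000) → (92.112,12.608) → (99.201,9.482) → (107.675,8.627) → (116.098,10.049) → (123.032,13.753) → (127.039,19.745) → (126.682,28.031)

[5] `<path>` cubic bezier, #ff00ff→engrave S250 F3711: (20.277,50.853) → (29.906,43.455) → (45.768,41.008) → (65.318,42.256) → (86.012,45.944) → (105.304,50.818) → (120.650,55.622) → (129.506,59.101) → (129.326,60.000)

[6] `<rect>` rectangle, #ff8800→cut S843 F991: (26.784,73.257) → (42.848,73.257) → (42.848,54.415) → (26.784,54.415) → (26.784,73.257) (closed)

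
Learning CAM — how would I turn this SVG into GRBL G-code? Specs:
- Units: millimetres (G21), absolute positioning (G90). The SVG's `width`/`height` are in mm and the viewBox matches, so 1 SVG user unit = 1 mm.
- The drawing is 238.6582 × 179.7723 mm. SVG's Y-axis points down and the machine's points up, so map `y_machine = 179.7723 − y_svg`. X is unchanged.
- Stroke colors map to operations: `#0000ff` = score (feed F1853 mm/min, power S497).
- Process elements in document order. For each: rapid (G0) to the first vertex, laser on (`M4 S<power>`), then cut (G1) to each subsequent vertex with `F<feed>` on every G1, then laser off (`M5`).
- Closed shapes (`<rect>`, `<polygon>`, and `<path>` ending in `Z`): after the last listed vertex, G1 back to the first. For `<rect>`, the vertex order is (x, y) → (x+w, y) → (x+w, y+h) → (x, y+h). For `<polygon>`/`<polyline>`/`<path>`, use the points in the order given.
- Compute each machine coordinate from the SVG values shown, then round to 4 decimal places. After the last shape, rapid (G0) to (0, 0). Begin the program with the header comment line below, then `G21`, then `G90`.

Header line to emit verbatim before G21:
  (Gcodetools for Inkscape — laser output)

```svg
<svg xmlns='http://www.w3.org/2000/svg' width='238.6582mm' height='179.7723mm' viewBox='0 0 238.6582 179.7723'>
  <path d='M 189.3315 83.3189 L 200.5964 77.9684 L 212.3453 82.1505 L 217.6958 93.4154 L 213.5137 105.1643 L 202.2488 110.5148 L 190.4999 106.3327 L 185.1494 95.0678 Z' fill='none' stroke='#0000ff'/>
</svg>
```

(Gcodetools for Inkscape — laser output)
G21
G90
G0 X189.3315 Y96.4534
M4 S497
G1 X200.5964 Y101.8039 F1853
G1 X212.3453 Y97.6218 F1853
G1 X217.6958 Y86.3569 F1853
G1 X213.5137 Y74.6080 F1853
G1 X202.2488 Y69.2575 F1853
G1 X190.4999 Y73.4396 F1853
G1 X185.1494 Y84.7045 F1853
G1 X189.3315 Y96.4534 F1853
M5
G0 X0.0000 Y0.0000

Since the viewBox matches the mm dimensions, user units are millimetres directly. The only transform is the Y-flip y_m = 179.7723 − y_svg.

Shape 1 is a regular polygon drawn with `<path>`. Its stroke #0000ff means score at S497, F1853. After flipping Y the toolpath is (189.3315,96.4534) → (200.5964,101.8039) → (212.3453,97.6218) → (217.6958,86.3569) → (213.5137,74.6080) → (202.2488,69.2575) → (190.4999,73.4396) → (185.1494,84.7045) → (189.3315,96.4534), returning to the start.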